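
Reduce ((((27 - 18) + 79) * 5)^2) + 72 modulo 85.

27 - 18 = 9
9 + 79 = 88 ≡ 3 (mod 85)
3 * 5 = 15
(15)^2 ≡ 55 (mod 85)
55 + 72 = 127 ≡ 42 (mod 85)

42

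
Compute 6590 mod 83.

6590 = 79*83 + 33, so 6590 ≡ 33 (mod 83).

33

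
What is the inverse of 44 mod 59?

59 = 1·44 + 15
44 = 2·15 + 14
15 = 1·14 + 1
14 = 14·1 + 0
gcd(44, 59) = 1, so the inverse exists.
Back-substitute for 1:
1 = 1·15 − 1·14
  = −1·44 + 3·15
  = 3·59 − 4·44
So 44⁻¹ ≡ −4 ≡ 55 (mod 59).

55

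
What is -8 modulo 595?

587

-8 = -1*595 + 587, so -8 ≡ 587 (mod 595).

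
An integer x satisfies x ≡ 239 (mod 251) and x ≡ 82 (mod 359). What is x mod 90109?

71523

251⁻¹ mod 359: 251·236 ≡ 1 (mod 359), so 251⁻¹ ≡ 236.
x = 239 + 251·((82 − 239)·236 mod 359) = 239 + 251·284 = 71523.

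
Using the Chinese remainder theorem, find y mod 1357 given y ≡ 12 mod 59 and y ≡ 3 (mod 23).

59⁻¹ mod 23: 59*16 ≡ 1 (mod 23), so 59⁻¹ ≡ 16.
y = 12 + 59*((3 − 12)*16 mod 23) = 12 + 59*17 = 1015.

1015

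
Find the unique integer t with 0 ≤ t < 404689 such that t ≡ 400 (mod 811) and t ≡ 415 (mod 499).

811⁻¹ mod 499: 811·8 ≡ 1 (mod 499), so 811⁻¹ ≡ 8.
t = 400 + 811·((415 − 400)·8 mod 499) = 400 + 811·120 = 97720.
Check: 97720 mod 811 = 400, 97720 mod 499 = 415. ✓

97720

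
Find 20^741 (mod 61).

20

Using repeated squaring:
20^1 ≡ 20 (mod 61)
20^2 ≡ 20^2 = 400 ≡ 34 (mod 61)
20^4 ≡ 34^2 = 1156 ≡ 58 (mod 61)
20^8 ≡ 58^2 = 3364 ≡ 9 (mod 61)
20^16 ≡ 9^2 = 81 ≡ 20 (mod 61)
20^32 ≡ 20^2 = 400 ≡ 34 (mod 61)
20^64 ≡ 34^2 = 1156 ≡ 58 (mod 61)
20^128 ≡ 58^2 = 3364 ≡ 9 (mod 61)
20^256 ≡ 9^2 = 81 ≡ 20 (mod 61)
20^512 ≡ 20^2 = 400 ≡ 34 (mod 61)
20^741 = 20^512 × 20^128 × 20^64 × 20^32 × 20^4 × 20^1 ≡ 34 × 9 × 58 × 34 × 58 × 20 (mod 61).
Accumulate the product:
34 × 9 = 306 ≡ 1
1 × 58 = 58
58 × 34 = 1972 ≡ 20
20 × 58 = 1160 ≡ 1
1 × 20 = 20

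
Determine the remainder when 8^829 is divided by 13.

By square-and-multiply:
829 in binary is 1100111101, i.e. 829 = 512 + 256 + 32 + 16 + 8 + 4 + 1.
8^1 ≡ 8 (mod 13)
8^2 ≡ 8^2 = 64 ≡ 12 (mod 13)
8^4 ≡ 12^2 = 144 ≡ 1 (mod 13)
8^8 ≡ 1^2 = 1 (mod 13)
8^16 ≡ 1^2 = 1 (mod 13)
8^32 ≡ 1^2 = 1 (mod 13)
8^64 ≡ 1^2 = 1 (mod 13)
8^128 ≡ 1^2 = 1 (mod 13)
8^256 ≡ 1^2 = 1 (mod 13)
8^512 ≡ 1^2 = 1 (mod 13)
8^829 = 8^512 × 8^256 × 8^32 × 8^16 × 8^8 × 8^4 × 8^1 ≡ 1 × 1 × 1 × 1 × 1 × 1 × 8 (mod 13).
Accumulate the product:
1 × 1 = 1
1 × 1 = 1
1 × 1 = 1
1 × 1 = 1
1 × 1 = 1
1 × 8 = 8

8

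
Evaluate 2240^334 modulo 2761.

2240^1 ≡ 2240 (mod 2761)
2240^2 ≡ 2240^2 = 5017600 ≡ 863 (mod 2761)
2240^4 ≡ 863^2 = 744769 ≡ 2060 (mod 2761)
2240^8 ≡ 2060^2 = 4243600 ≡ 2704 (mod 2761)
2240^16 ≡ 2704^2 = 7311616 ≡ 488 (mod 2761)
2240^32 ≡ 488^2 = 238144 ≡ 698 (mod 2761)
2240^64 ≡ 698^2 = 487204 ≡ 1268 (mod 2761)
2240^128 ≡ 1268^2 = 1607824 ≡ 922 (mod 2761)
2240^256 ≡ 922^2 = 850084 ≡ 2457 (mod 2761)
2240^334 = 2240^256 * 2240^64 * 2240^8 * 2240^4 * 2240^2 ≡ 2457 * 1268 * 2704 * 2060 * 863 (mod 2761).
Accumulate the product:
2457 * 1268 = 3115476 ≡ 1068
1068 * 2704 = 2887872 ≡ 2627
2627 * 2060 = 5411620 ≡ 60
60 * 863 = 51780 ≡ 2082

2082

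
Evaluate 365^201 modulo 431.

201 in binary is 11001001, i.e. 201 = 128 + 64 + 8 + 1.
365^1 ≡ 365 (mod 431)
365^2 ≡ 365^2 = 133225 ≡ 46 (mod 431)
365^4 ≡ 46^2 = 2116 ≡ 392 (mod 431)
365^8 ≡ 392^2 = 153664 ≡ 228 (mod 431)
365^16 ≡ 228^2 = 51984 ≡ 264 (mod 431)
365^32 ≡ 264^2 = 69696 ≡ 305 (mod 431)
365^64 ≡ 305^2 = 93025 ≡ 360 (mod 431)
365^128 ≡ 360^2 = 129600 ≡ 300 (mod 431)
365^201 = 365^128 · 365^64 · 365^8 · 365^1 ≡ 300 · 360 · 228 · 365 (mod 431).
Accumulate the product:
300 · 360 = 108000 ≡ 250
250 · 228 = 57000 ≡ 108
108 · 365 = 39420 ≡ 199

199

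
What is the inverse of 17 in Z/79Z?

Apply the Euclidean algorithm and back-substitute:
79 = 4*17 + 11
17 = 1*11 + 6
11 = 1*6 + 5
6 = 1*5 + 1
5 = 5*1 + 0
gcd(17, 79) = 1, so the inverse exists.
Bézout: 1 = −3*79 + 14*17.
So 17⁻¹ ≡ 14 (mod 79).

14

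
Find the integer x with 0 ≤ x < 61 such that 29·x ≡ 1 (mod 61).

Apply the Euclidean algorithm and back-substitute:
61 = 2×29 + 3
29 = 9×3 + 2
3 = 1×2 + 1
2 = 2×1 + 0
gcd(29, 61) = 1, so the inverse exists.
Bézout: 1 = 10×61 − 21×29.
So 29⁻¹ ≡ −21 ≡ 40 (mod 61).

40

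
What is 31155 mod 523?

298

31155 = 59·523 + 298, so 31155 ≡ 298 (mod 523).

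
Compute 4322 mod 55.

32

4322 = 78*55 + 32, so 4322 ≡ 32 (mod 55).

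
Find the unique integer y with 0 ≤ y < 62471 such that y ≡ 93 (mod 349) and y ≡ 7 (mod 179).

349⁻¹ mod 179: 349*159 ≡ 1 (mod 179), so 349⁻¹ ≡ 159.
y = 93 + 349*((7 − 93)*159 mod 179) = 93 + 349*109 = 38134.

38134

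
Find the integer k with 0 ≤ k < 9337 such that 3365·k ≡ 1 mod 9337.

9337 = 2×3365 + 2607
3365 = 1×2607 + 758
2607 = 3×758 + 333
758 = 2×333 + 92
333 = 3×92 + 57
92 = 1×57 + 35
57 = 1×35 + 22
35 = 1×22 + 13
22 = 1×13 + 9
13 = 1×9 + 4
9 = 2×4 + 1
4 = 4×1 + 0
gcd(3365, 9337) = 1, so the inverse exists.
Bézout: 1 = 768×9337 − 2131×3365.
So 3365⁻¹ ≡ −2131 ≡ 7206 (mod 9337).

7206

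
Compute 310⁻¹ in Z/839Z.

Apply the Euclidean algorithm and back-substitute:
839 = 2*310 + 219
310 = 1*219 + 91
219 = 2*91 + 37
91 = 2*37 + 17
37 = 2*17 + 3
17 = 5*3 + 2
3 = 1*2 + 1
2 = 2*1 + 0
gcd(310, 839) = 1, so the inverse exists.
Bézout: 1 = 109*839 − 295*310.
So 310⁻¹ ≡ −295 ≡ 544 (mod 839).

544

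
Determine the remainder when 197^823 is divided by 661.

247

By square-and-multiply:
823 in binary is 1100110111, i.e. 823 = 512 + 256 + 32 + 16 + 4 + 2 + 1.
197^1 ≡ 197 (mod 661)
197^2 ≡ 197^2 = 38809 ≡ 471 (mod 661)
197^4 ≡ 471^2 = 221841 ≡ 406 (mod 661)
197^8 ≡ 406^2 = 164836 ≡ 247 (mod 661)
197^16 ≡ 247^2 = 61009 ≡ 197 (mod 661)
197^32 ≡ 197^2 = 38809 ≡ 471 (mod 661)
197^64 ≡ 471^2 = 221841 ≡ 406 (mod 661)
197^128 ≡ 406^2 = 164836 ≡ 247 (mod 661)
197^256 ≡ 247^2 = 61009 ≡ 197 (mod 661)
197^512 ≡ 197^2 = 38809 ≡ 471 (mod 661)
197^823 = 197^512 * 197^256 * 197^32 * 197^16 * 197^4 * 197^2 * 197^1 ≡ 471 * 197 * 471 * 197 * 406 * 471 * 197 (mod 661).
Accumulate the product:
471 * 197 = 92787 ≡ 247
247 * 471 = 116337 ≡ 1
1 * 197 = 197
197 * 406 = 79982 ≡ 1
1 * 471 = 471
471 * 197 = 92787 ≡ 247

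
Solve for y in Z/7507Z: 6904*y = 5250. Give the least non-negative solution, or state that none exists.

gcd(6904, 7507) = 1, so a unique solution mod 7507 exists.
6904⁻¹ ≡ 6399 (mod 7507).
y ≡ 6399*5250 ≡ 925 (mod 7507).

925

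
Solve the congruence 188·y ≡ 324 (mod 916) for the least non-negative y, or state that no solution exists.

182

gcd(188, 916) = 4, and 4 | 324, so solutions exist.
Divide through by 4: 47·y = 81 (mod 229).
47⁻¹ ≡ 39 (mod 229).
y ≡ 39·81 ≡ 182 (mod 229).
The smallest non-negative solution is y = 182.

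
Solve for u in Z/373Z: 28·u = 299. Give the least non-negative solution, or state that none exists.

gcd(28, 373) = 1, so a unique solution mod 373 exists.
28⁻¹ ≡ 40 (mod 373).
u ≡ 40·299 ≡ 24 (mod 373).

24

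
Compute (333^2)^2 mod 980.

(333)^2 ≡ 149 (mod 980)
(149)^2 ≡ 641 (mod 980)

641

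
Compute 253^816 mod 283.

Using repeated squaring:
816 in binary is 1100110000, i.e. 816 = 512 + 256 + 32 + 16.
253^1 ≡ 253 (mod 283)
253^2 ≡ 253^2 = 64009 ≡ 51 (mod 283)
253^4 ≡ 51^2 = 2601 ≡ 54 (mod 283)
253^8 ≡ 54^2 = 2916 ≡ 86 (mod 283)
253^16 ≡ 86^2 = 7396 ≡ 38 (mod 283)
253^32 ≡ 38^2 = 1444 ≡ 29 (mod 283)
253^64 ≡ 29^2 = 841 ≡ 275 (mod 283)
253^128 ≡ 275^2 = 75625 ≡ 64 (mod 283)
253^256 ≡ 64^2 = 4096 ≡ 134 (mod 283)
253^512 ≡ 134^2 = 17956 ≡ 127 (mod 283)
253^816 = 253^512 · 253^256 · 253^32 · 253^16 ≡ 127 · 134 · 29 · 38 (mod 283).
Accumulate the product:
127 · 134 = 17018 ≡ 38
38 · 29 = 1102 ≡ 253
253 · 38 = 9614 ≡ 275

275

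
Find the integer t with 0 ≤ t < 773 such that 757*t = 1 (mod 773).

628

Apply the Euclidean algorithm and back-substitute:
773 = 1×757 + 16
757 = 47×16 + 5
16 = 3×5 + 1
5 = 5×1 + 0
gcd(757, 773) = 1, so the inverse exists.
Bézout: 1 = 142×773 − 145×757.
So 757⁻¹ ≡ −145 ≡ 628 (mod 773).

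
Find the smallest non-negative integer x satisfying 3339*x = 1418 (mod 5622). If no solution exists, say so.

gcd(3339, 5622) = 3, and 3 does not divide 1418.
So the congruence has no solution.

no solution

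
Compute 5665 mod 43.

32

5665 = 131·43 + 32, so 5665 ≡ 32 (mod 43).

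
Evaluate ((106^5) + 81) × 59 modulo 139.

80

(106)^5 ≡ 57 (mod 139)
57 + 81 = 138
138 × 59 = 8142 ≡ 80 (mod 139)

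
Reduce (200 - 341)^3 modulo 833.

657

200 - 341 = -141 ≡ 692 (mod 833)
(692)^3 ≡ 657 (mod 833)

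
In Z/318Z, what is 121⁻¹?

318 = 2·121 + 76
121 = 1·76 + 45
76 = 1·45 + 31
45 = 1·31 + 14
31 = 2·14 + 3
14 = 4·3 + 2
3 = 1·2 + 1
2 = 2·1 + 0
gcd(121, 318) = 1, so the inverse exists.
Back-substitute for 1:
1 = 1·3 − 1·2
  = −1·14 + 5·3
  = 5·31 − 11·14
  = −11·45 + 16·31
  = 16·76 − 27·45
  = −27·121 + 43·76
  = 43·318 − 113·121
So 121⁻¹ ≡ −113 ≡ 205 (mod 318).

205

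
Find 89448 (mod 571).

372

89448 = 156*571 + 372, so 89448 ≡ 372 (mod 571).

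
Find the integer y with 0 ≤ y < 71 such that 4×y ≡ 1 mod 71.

18

Run the extended Euclidean algorithm:
71 = 17×4 + 3
4 = 1×3 + 1
3 = 3×1 + 0
gcd(4, 71) = 1, so the inverse exists.
Back-substitute for 1:
1 = 1×4 − 1×3
  = −1×71 + 18×4
So 4⁻¹ ≡ 18 (mod 71).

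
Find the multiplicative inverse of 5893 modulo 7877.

7877 = 1×5893 + 1984
5893 = 2×1984 + 1925
1984 = 1×1925 + 59
1925 = 32×59 + 37
59 = 1×37 + 22
37 = 1×22 + 15
22 = 1×15 + 7
15 = 2×7 + 1
7 = 7×1 + 0
gcd(5893, 7877) = 1, so the inverse exists.
Back-substitute for 1:
1 = 1×15 − 2×7
  = −2×22 + 3×15
  = 3×37 − 5×22
  = −5×59 + 8×37
  = 8×1925 − 261×59
  = −261×1984 + 269×1925
  = 269×5893 − 799×1984
  = −799×7877 + 1068×5893
So 5893⁻¹ ≡ 1068 (mod 7877).

1068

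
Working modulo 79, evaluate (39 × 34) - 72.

39 × 34 = 1326 ≡ 62 (mod 79)
62 - 72 = -10 ≡ 69 (mod 79)

69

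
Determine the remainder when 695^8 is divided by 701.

20

695^1 ≡ 695 (mod 701)
695^2 ≡ 695^2 = 483025 ≡ 36 (mod 701)
695^4 ≡ 36^2 = 1296 ≡ 595 (mod 701)
695^8 ≡ 595^2 = 354025 ≡ 20 (mod 701)
So 695^8 ≡ 20 (mod 701).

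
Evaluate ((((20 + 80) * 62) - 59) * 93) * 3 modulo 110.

20 + 80 = 100
100 * 62 = 6200 ≡ 40 (mod 110)
40 - 59 = -19 ≡ 91 (mod 110)
91 * 93 = 8463 ≡ 103 (mod 110)
103 * 3 = 309 ≡ 89 (mod 110)

89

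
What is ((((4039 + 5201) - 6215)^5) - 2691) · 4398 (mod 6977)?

4039 + 5201 = 9240 ≡ 2263 (mod 6977)
2263 - 6215 = -3952 ≡ 3025 (mod 6977)
(3025)^5 ≡ 1013 (mod 6977)
1013 - 2691 = -1678 ≡ 5299 (mod 6977)
5299 · 4398 = 23305002 ≡ 1822 (mod 6977)

1822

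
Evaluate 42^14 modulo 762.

Compute successive squares:
14 in binary is 1110, i.e. 14 = 8 + 4 + 2.
42^1 ≡ 42 (mod 762)
42^2 ≡ 42^2 = 1764 ≡ 240 (mod 762)
42^4 ≡ 240^2 = 57600 ≡ 450 (mod 762)
42^8 ≡ 450^2 = 202500 ≡ 570 (mod 762)
42^14 = 42^8 · 42^4 · 42^2 ≡ 570 · 450 · 240 (mod 762).
Accumulate the product:
570 · 450 = 256500 ≡ 468
468 · 240 = 112320 ≡ 306

306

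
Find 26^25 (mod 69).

50

Compute successive squares:
26^1 ≡ 26 (mod 69)
26^2 ≡ 26^2 = 676 ≡ 55 (mod 69)
26^4 ≡ 55^2 = 3025 ≡ 58 (mod 69)
26^8 ≡ 58^2 = 3364 ≡ 52 (mod 69)
26^16 ≡ 52^2 = 2704 ≡ 13 (mod 69)
26^25 = 26^16 * 26^8 * 26^1 ≡ 13 * 52 * 26 (mod 69).
Accumulate the product:
13 * 52 = 676 ≡ 55
55 * 26 = 1430 ≡ 50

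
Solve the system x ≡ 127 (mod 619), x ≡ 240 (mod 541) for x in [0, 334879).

619⁻¹ mod 541: 619×326 ≡ 1 (mod 541), so 619⁻¹ ≡ 326.
x = 127 + 619×((240 − 127)×326 mod 541) = 127 + 619×50 = 31077.

31077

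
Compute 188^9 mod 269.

Compute successive squares:
9 in binary is 1001, i.e. 9 = 8 + 1.
188^1 ≡ 188 (mod 269)
188^2 ≡ 188^2 = 35344 ≡ 105 (mod 269)
188^4 ≡ 105^2 = 11025 ≡ 265 (mod 269)
188^8 ≡ 265^2 = 70225 ≡ 16 (mod 269)
188^9 = 188^8 × 188^1 ≡ 16 × 188 (mod 269).
16 × 188 = 3008 ≡ 49 (mod 269).

49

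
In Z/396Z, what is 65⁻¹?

Apply the Euclidean algorithm and back-substitute:
396 = 6×65 + 6
65 = 10×6 + 5
6 = 1×5 + 1
5 = 5×1 + 0
gcd(65, 396) = 1, so the inverse exists.
Bézout: 1 = 11×396 − 67×65.
So 65⁻¹ ≡ −67 ≡ 329 (mod 396).

329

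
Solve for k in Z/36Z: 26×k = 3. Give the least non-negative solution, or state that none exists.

gcd(26, 36) = 2, and 2 does not divide 3.
So the congruence has no solution.

no solution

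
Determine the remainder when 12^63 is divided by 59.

29

12^1 ≡ 12 (mod 59)
12^2 ≡ 12^2 = 144 ≡ 26 (mod 59)
12^4 ≡ 26^2 = 676 ≡ 27 (mod 59)
12^8 ≡ 27^2 = 729 ≡ 21 (mod 59)
12^16 ≡ 21^2 = 441 ≡ 28 (mod 59)
12^32 ≡ 28^2 = 784 ≡ 17 (mod 59)
12^63 = 12^32 · 12^16 · 12^8 · 12^4 · 12^2 · 12^1 ≡ 17 · 28 · 21 · 27 · 26 · 12 (mod 59).
Accumulate the product:
17 · 28 = 476 ≡ 4
4 · 21 = 84 ≡ 25
25 · 27 = 675 ≡ 26
26 · 26 = 676 ≡ 27
27 · 12 = 324 ≡ 29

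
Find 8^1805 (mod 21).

8

Compute successive squares:
1805 in binary is 11100001101, i.e. 1805 = 1024 + 512 + 256 + 8 + 4 + 1.
8^1 ≡ 8 (mod 21)
8^2 ≡ 8^2 = 64 ≡ 1 (mod 21)
8^4 ≡ 1^2 = 1 (mod 21)
8^8 ≡ 1^2 = 1 (mod 21)
8^16 ≡ 1^2 = 1 (mod 21)
8^32 ≡ 1^2 = 1 (mod 21)
8^64 ≡ 1^2 = 1 (mod 21)
8^128 ≡ 1^2 = 1 (mod 21)
8^256 ≡ 1^2 = 1 (mod 21)
8^512 ≡ 1^2 = 1 (mod 21)
8^1024 ≡ 1^2 = 1 (mod 21)
8^1805 = 8^1024 × 8^512 × 8^256 × 8^8 × 8^4 × 8^1 ≡ 1 × 1 × 1 × 1 × 1 × 8 (mod 21).
Accumulate the product:
1 × 1 = 1
1 × 1 = 1
1 × 1 = 1
1 × 1 = 1
1 × 8 = 8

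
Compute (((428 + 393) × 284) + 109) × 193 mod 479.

0

428 + 393 = 821 ≡ 342 (mod 479)
342 × 284 = 97128 ≡ 370 (mod 479)
370 + 109 = 479 ≡ 0 (mod 479)
0 × 193 = 0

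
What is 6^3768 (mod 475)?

Using repeated squaring:
3768 in binary is 111010111000, i.e. 3768 = 2048 + 1024 + 512 + 128 + 32 + 16 + 8.
6^1 ≡ 6 (mod 475)
6^2 ≡ 6^2 = 36 (mod 475)
6^4 ≡ 36^2 = 1296 ≡ 346 (mod 475)
6^8 ≡ 346^2 = 119716 ≡ 16 (mod 475)
6^16 ≡ 16^2 = 256 (mod 475)
6^32 ≡ 256^2 = 65536 ≡ 461 (mod 475)
6^64 ≡ 461^2 = 212521 ≡ 196 (mod 475)
6^128 ≡ 196^2 = 38416 ≡ 416 (mod 475)
6^256 ≡ 416^2 = 173056 ≡ 156 (mod 475)
6^512 ≡ 156^2 = 24336 ≡ 111 (mod 475)
6^1024 ≡ 111^2 = 12321 ≡ 446 (mod 475)
6^2048 ≡ 446^2 = 198916 ≡ 366 (mod 475)
6^3768 = 6^2048 × 6^1024 × 6^512 × 6^128 × 6^32 × 6^16 × 6^8 ≡ 366 × 446 × 111 × 416 × 461 × 256 × 16 (mod 475).
Accumulate the product:
366 × 446 = 163236 ≡ 311
311 × 111 = 34521 ≡ 321
321 × 416 = 133536 ≡ 61
61 × 461 = 28121 ≡ 96
96 × 256 = 24576 ≡ 351
351 × 16 = 5616 ≡ 391

391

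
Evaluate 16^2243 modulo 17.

Compute successive squares:
2243 in binary is 100011000011, i.e. 2243 = 2048 + 128 + 64 + 2 + 1.
16^1 ≡ 16 (mod 17)
16^2 ≡ 16^2 = 256 ≡ 1 (mod 17)
16^4 ≡ 1^2 = 1 (mod 17)
16^8 ≡ 1^2 = 1 (mod 17)
16^16 ≡ 1^2 = 1 (mod 17)
16^32 ≡ 1^2 = 1 (mod 17)
16^64 ≡ 1^2 = 1 (mod 17)
16^128 ≡ 1^2 = 1 (mod 17)
16^256 ≡ 1^2 = 1 (mod 17)
16^512 ≡ 1^2 = 1 (mod 17)
16^1024 ≡ 1^2 = 1 (mod 17)
16^2048 ≡ 1^2 = 1 (mod 17)
16^2243 = 16^2048 × 16^128 × 16^64 × 16^2 × 16^1 ≡ 1 × 1 × 1 × 1 × 16 (mod 17).
Accumulate the product:
1 × 1 = 1
1 × 1 = 1
1 × 1 = 1
1 × 16 = 16

16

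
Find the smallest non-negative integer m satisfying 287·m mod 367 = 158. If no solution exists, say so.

gcd(287, 367) = 1, so a unique solution mod 367 exists.
287⁻¹ ≡ 289 (mod 367).
m ≡ 289·158 ≡ 154 (mod 367).

154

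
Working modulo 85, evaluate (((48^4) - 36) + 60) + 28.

48

(48)^4 ≡ 81 (mod 85)
81 - 36 = 45
45 + 60 = 105 ≡ 20 (mod 85)
20 + 28 = 48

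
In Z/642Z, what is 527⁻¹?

Run the extended Euclidean algorithm:
642 = 1*527 + 115
527 = 4*115 + 67
115 = 1*67 + 48
67 = 1*48 + 19
48 = 2*19 + 10
19 = 1*10 + 9
10 = 1*9 + 1
9 = 9*1 + 0
gcd(527, 642) = 1, so the inverse exists.
Back-substitute for 1:
1 = 1*10 − 1*9
  = −1*19 + 2*10
  = 2*48 − 5*19
  = −5*67 + 7*48
  = 7*115 − 12*67
  = −12*527 + 55*115
  = 55*642 − 67*527
So 527⁻¹ ≡ −67 ≡ 575 (mod 642).

575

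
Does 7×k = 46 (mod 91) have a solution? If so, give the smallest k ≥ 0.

gcd(7, 91) = 7, and 7 does not divide 46.
So the congruence has no solution.

no solution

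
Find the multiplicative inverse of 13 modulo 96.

Run the extended Euclidean algorithm:
96 = 7×13 + 5
13 = 2×5 + 3
5 = 1×3 + 2
3 = 1×2 + 1
2 = 2×1 + 0
gcd(13, 96) = 1, so the inverse exists.
Bézout: 1 = −5×96 + 37×13.
So 13⁻¹ ≡ 37 (mod 96).

37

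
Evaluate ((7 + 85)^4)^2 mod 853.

604

7 + 85 = 92
(92)^4 ≡ 91 (mod 853)
(91)^2 ≡ 604 (mod 853)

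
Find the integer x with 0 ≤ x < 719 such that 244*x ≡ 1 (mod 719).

498

719 = 2×244 + 231
244 = 1×231 + 13
231 = 17×13 + 10
13 = 1×10 + 3
10 = 3×3 + 1
3 = 3×1 + 0
gcd(244, 719) = 1, so the inverse exists.
Back-substitute for 1:
1 = 1×10 − 3×3
  = −3×13 + 4×10
  = 4×231 − 71×13
  = −71×244 + 75×231
  = 75×719 − 221×244
So 244⁻¹ ≡ −221 ≡ 498 (mod 719).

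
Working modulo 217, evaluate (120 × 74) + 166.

120 × 74 = 8880 ≡ 200 (mod 217)
200 + 166 = 366 ≡ 149 (mod 217)

149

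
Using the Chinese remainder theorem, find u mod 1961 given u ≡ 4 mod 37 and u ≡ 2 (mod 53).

744

37⁻¹ mod 53: 37×43 ≡ 1 (mod 53), so 37⁻¹ ≡ 43.
u = 4 + 37×((2 − 4)×43 mod 53) = 4 + 37×20 = 744.
Check: 744 mod 37 = 4, 744 mod 53 = 2. ✓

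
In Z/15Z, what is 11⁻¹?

11

15 = 1*11 + 4
11 = 2*4 + 3
4 = 1*3 + 1
3 = 3*1 + 0
gcd(11, 15) = 1, so the inverse exists.
Back-substitute for 1:
1 = 1*4 − 1*3
  = −1*11 + 3*4
  = 3*15 − 4*11
So 11⁻¹ ≡ −4 ≡ 11 (mod 15).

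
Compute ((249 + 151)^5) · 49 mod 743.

249 + 151 = 400
(400)^5 ≡ 542 (mod 743)
542 · 49 = 26558 ≡ 553 (mod 743)

553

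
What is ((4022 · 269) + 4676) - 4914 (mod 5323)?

4022 · 269 = 1081918 ≡ 1349 (mod 5323)
1349 + 4676 = 6025 ≡ 702 (mod 5323)
702 - 4914 = -4212 ≡ 1111 (mod 5323)

1111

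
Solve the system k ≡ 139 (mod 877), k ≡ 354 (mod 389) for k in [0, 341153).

205357

877⁻¹ mod 389: 877*334 ≡ 1 (mod 389), so 877⁻¹ ≡ 334.
k = 139 + 877*((354 − 139)*334 mod 389) = 139 + 877*234 = 205357.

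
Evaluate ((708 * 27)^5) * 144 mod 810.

708 * 27 = 19116 ≡ 486 (mod 810)
(486)^5 ≡ 486 (mod 810)
486 * 144 = 69984 ≡ 324 (mod 810)

324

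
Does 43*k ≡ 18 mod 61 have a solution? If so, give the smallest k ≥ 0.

60

gcd(43, 61) = 1, so a unique solution mod 61 exists.
43⁻¹ ≡ 44 (mod 61).
k ≡ 44*18 ≡ 60 (mod 61).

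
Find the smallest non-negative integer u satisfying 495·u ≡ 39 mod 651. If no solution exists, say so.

gcd(495, 651) = 3, and 3 | 39, so solutions exist.
Divide through by 3: 165·u ≡ 13 mod 217.
165⁻¹ ≡ 121 (mod 217).
u ≡ 121·13 ≡ 54 (mod 217).
The smallest non-negative solution is u = 54.

54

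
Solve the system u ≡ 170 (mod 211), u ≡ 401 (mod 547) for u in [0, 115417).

211⁻¹ mod 547: 211*70 ≡ 1 (mod 547), so 211⁻¹ ≡ 70.
u = 170 + 211*((401 − 170)*70 mod 547) = 170 + 211*307 = 64947.
Check: 64947 mod 211 = 170, 64947 mod 547 = 401. ✓

64947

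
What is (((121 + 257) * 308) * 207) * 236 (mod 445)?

248

121 + 257 = 378
378 * 308 = 116424 ≡ 279 (mod 445)
279 * 207 = 57753 ≡ 348 (mod 445)
348 * 236 = 82128 ≡ 248 (mod 445)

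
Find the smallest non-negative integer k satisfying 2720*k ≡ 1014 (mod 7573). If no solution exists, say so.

gcd(2720, 7573) = 1, so a unique solution mod 7573 exists.
2720⁻¹ ≡ 5354 (mod 7573).
k ≡ 5354*1014 ≡ 6688 (mod 7573).

6688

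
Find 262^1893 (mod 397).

95

1893 in binary is 11101100101, i.e. 1893 = 1024 + 512 + 256 + 64 + 32 + 4 + 1.
262^1 ≡ 262 (mod 397)
262^2 ≡ 262^2 = 68644 ≡ 360 (mod 397)
262^4 ≡ 360^2 = 129600 ≡ 178 (mod 397)
262^8 ≡ 178^2 = 31684 ≡ 321 (mod 397)
262^16 ≡ 321^2 = 103041 ≡ 218 (mod 397)
262^32 ≡ 218^2 = 47524 ≡ 281 (mod 397)
262^64 ≡ 281^2 = 78961 ≡ 355 (mod 397)
262^128 ≡ 355^2 = 126025 ≡ 176 (mod 397)
262^256 ≡ 176^2 = 30976 ≡ 10 (mod 397)
262^512 ≡ 10^2 = 100 (mod 397)
262^1024 ≡ 100^2 = 10000 ≡ 75 (mod 397)
262^1893 = 262^1024 * 262^512 * 262^256 * 262^64 * 262^32 * 262^4 * 262^1 ≡ 75 * 100 * 10 * 355 * 281 * 178 * 262 (mod 397).
Accumulate the product:
75 * 100 = 7500 ≡ 354
354 * 10 = 3540 ≡ 364
364 * 355 = 129220 ≡ 195
195 * 281 = 54795 ≡ 9
9 * 178 = 1602 ≡ 14
14 * 262 = 3668 ≡ 95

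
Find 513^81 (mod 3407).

By square-and-multiply:
81 in binary is 1010001, i.e. 81 = 64 + 16 + 1.
513^1 ≡ 513 (mod 3407)
513^2 ≡ 513^2 = 263169 ≡ 830 (mod 3407)
513^4 ≡ 830^2 = 688900 ≡ 686 (mod 3407)
513^8 ≡ 686^2 = 470596 ≡ 430 (mod 3407)
513^16 ≡ 430^2 = 184900 ≡ 922 (mod 3407)
513^32 ≡ 922^2 = 850084 ≡ 1741 (mod 3407)
513^64 ≡ 1741^2 = 3031081 ≡ 2258 (mod 3407)
513^81 = 513^64 * 513^16 * 513^1 ≡ 2258 * 922 * 513 (mod 3407).
Accumulate the product:
2258 * 922 = 2081876 ≡ 199
199 * 513 = 102087 ≡ 3284

3284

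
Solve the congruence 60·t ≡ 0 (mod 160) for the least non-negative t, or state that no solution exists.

0

gcd(60, 160) = 20, and 20 | 0, so solutions exist.
Divide through by 20: 3·t ≡ 0 (mod 8).
3⁻¹ ≡ 3 (mod 8).
t ≡ 3·0 ≡ 0 (mod 8).
The smallest non-negative solution is t = 0.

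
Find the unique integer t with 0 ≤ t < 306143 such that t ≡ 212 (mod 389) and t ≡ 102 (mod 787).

281848

389⁻¹ mod 787: 389*437 ≡ 1 (mod 787), so 389⁻¹ ≡ 437.
t = 212 + 389*((102 − 212)*437 mod 787) = 212 + 389*724 = 281848.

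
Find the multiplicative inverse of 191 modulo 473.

421

473 = 2·191 + 91
191 = 2·91 + 9
91 = 10·9 + 1
9 = 9·1 + 0
gcd(191, 473) = 1, so the inverse exists.
Bézout: 1 = 21·473 − 52·191.
So 191⁻¹ ≡ −52 ≡ 421 (mod 473).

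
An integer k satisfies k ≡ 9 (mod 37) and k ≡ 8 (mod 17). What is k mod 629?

37⁻¹ mod 17: 37·6 ≡ 1 (mod 17), so 37⁻¹ ≡ 6.
k = 9 + 37·((8 − 9)·6 mod 17) = 9 + 37·11 = 416.

416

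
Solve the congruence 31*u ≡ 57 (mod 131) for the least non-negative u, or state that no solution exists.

gcd(31, 131) = 1, so a unique solution mod 131 exists.
31⁻¹ ≡ 93 (mod 131).
u ≡ 93*57 ≡ 61 (mod 131).

61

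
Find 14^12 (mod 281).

211

By square-and-multiply:
12 in binary is 1100, i.e. 12 = 8 + 4.
14^1 ≡ 14 (mod 281)
14^2 ≡ 14^2 = 196 (mod 281)
14^4 ≡ 196^2 = 38416 ≡ 200 (mod 281)
14^8 ≡ 200^2 = 40000 ≡ 98 (mod 281)
14^12 = 14^8 × 14^4 ≡ 98 × 200 (mod 281).
98 × 200 = 19600 ≡ 211 (mod 281).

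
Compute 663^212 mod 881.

791

212 in binary is 11010100, i.e. 212 = 128 + 64 + 16 + 4.
663^1 ≡ 663 (mod 881)
663^2 ≡ 663^2 = 439569 ≡ 831 (mod 881)
663^4 ≡ 831^2 = 690561 ≡ 738 (mod 881)
663^8 ≡ 738^2 = 544644 ≡ 186 (mod 881)
663^16 ≡ 186^2 = 34596 ≡ 237 (mod 881)
663^32 ≡ 237^2 = 56169 ≡ 666 (mod 881)
663^64 ≡ 666^2 = 443556 ≡ 413 (mod 881)
663^128 ≡ 413^2 = 170569 ≡ 536 (mod 881)
663^212 = 663^128 · 663^64 · 663^16 · 663^4 ≡ 536 · 413 · 237 · 738 (mod 881).
Accumulate the product:
536 · 413 = 221368 ≡ 237
237 · 237 = 56169 ≡ 666
666 · 738 = 491508 ≡ 791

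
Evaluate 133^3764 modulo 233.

16

Compute successive squares:
133^1 ≡ 133 (mod 233)
133^2 ≡ 133^2 = 17689 ≡ 214 (mod 233)
133^4 ≡ 214^2 = 45796 ≡ 128 (mod 233)
133^8 ≡ 128^2 = 16384 ≡ 74 (mod 233)
133^16 ≡ 74^2 = 5476 ≡ 117 (mod 233)
133^32 ≡ 117^2 = 13689 ≡ 175 (mod 233)
133^64 ≡ 175^2 = 30625 ≡ 102 (mod 233)
133^128 ≡ 102^2 = 10404 ≡ 152 (mod 233)
133^256 ≡ 152^2 = 23104 ≡ 37 (mod 233)
133^512 ≡ 37^2 = 1369 ≡ 204 (mod 233)
133^1024 ≡ 204^2 = 41616 ≡ 142 (mod 233)
133^2048 ≡ 142^2 = 20164 ≡ 126 (mod 233)
133^3764 = 133^2048 · 133^1024 · 133^512 · 133^128 · 133^32 · 133^16 · 133^4 ≡ 126 · 142 · 204 · 152 · 175 · 117 · 128 (mod 233).
Accumulate the product:
126 · 142 = 17892 ≡ 184
184 · 204 = 37536 ≡ 23
23 · 152 = 3496 ≡ 1
1 · 175 = 175
175 · 117 = 20475 ≡ 204
204 · 128 = 26112 ≡ 16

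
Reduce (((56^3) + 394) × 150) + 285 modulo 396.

69

(56)^3 ≡ 188 (mod 396)
188 + 394 = 582 ≡ 186 (mod 396)
186 × 150 = 27900 ≡ 180 (mod 396)
180 + 285 = 465 ≡ 69 (mod 396)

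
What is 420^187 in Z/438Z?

187 in binary is 10111011, i.e. 187 = 128 + 32 + 16 + 8 + 2 + 1.
420^1 ≡ 420 (mod 438)
420^2 ≡ 420^2 = 176400 ≡ 324 (mod 438)
420^4 ≡ 324^2 = 104976 ≡ 294 (mod 438)
420^8 ≡ 294^2 = 86436 ≡ 150 (mod 438)
420^16 ≡ 150^2 = 22500 ≡ 162 (mod 438)
420^32 ≡ 162^2 = 26244 ≡ 402 (mod 438)
420^64 ≡ 402^2 = 161604 ≡ 420 (mod 438)
420^128 ≡ 420^2 = 176400 ≡ 324 (mod 438)
420^187 = 420^128 * 420^32 * 420^16 * 420^8 * 420^2 * 420^1 ≡ 324 * 402 * 162 * 150 * 324 * 420 (mod 438).
Accumulate the product:
324 * 402 = 130248 ≡ 162
162 * 162 = 26244 ≡ 402
402 * 150 = 60300 ≡ 294
294 * 324 = 95256 ≡ 210
210 * 420 = 88200 ≡ 162

162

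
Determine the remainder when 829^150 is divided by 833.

By square-and-multiply:
150 in binary is 10010110, i.e. 150 = 128 + 16 + 4 + 2.
829^1 ≡ 829 (mod 833)
829^2 ≡ 829^2 = 687241 ≡ 16 (mod 833)
829^4 ≡ 16^2 = 256 (mod 833)
829^8 ≡ 256^2 = 65536 ≡ 562 (mod 833)
829^16 ≡ 562^2 = 315844 ≡ 137 (mod 833)
829^32 ≡ 137^2 = 18769 ≡ 443 (mod 833)
829^64 ≡ 443^2 = 196249 ≡ 494 (mod 833)
829^128 ≡ 494^2 = 244036 ≡ 800 (mod 833)
829^150 = 829^128 * 829^16 * 829^4 * 829^2 ≡ 800 * 137 * 256 * 16 (mod 833).
Accumulate the product:
800 * 137 = 109600 ≡ 477
477 * 256 = 122112 ≡ 494
494 * 16 = 7904 ≡ 407

407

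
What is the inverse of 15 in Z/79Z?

58

79 = 5*15 + 4
15 = 3*4 + 3
4 = 1*3 + 1
3 = 3*1 + 0
gcd(15, 79) = 1, so the inverse exists.
Back-substitute for 1:
1 = 1*4 − 1*3
  = −1*15 + 4*4
  = 4*79 − 21*15
So 15⁻¹ ≡ −21 ≡ 58 (mod 79).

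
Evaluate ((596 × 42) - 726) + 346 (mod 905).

596 × 42 = 25032 ≡ 597 (mod 905)
597 - 726 = -129 ≡ 776 (mod 905)
776 + 346 = 1122 ≡ 217 (mod 905)

217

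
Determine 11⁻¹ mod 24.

Apply the Euclidean algorithm and back-substitute:
24 = 2·11 + 2
11 = 5·2 + 1
2 = 2·1 + 0
gcd(11, 24) = 1, so the inverse exists.
Bézout: 1 = −5·24 + 11·11.
So 11⁻¹ ≡ 11 (mod 24).

11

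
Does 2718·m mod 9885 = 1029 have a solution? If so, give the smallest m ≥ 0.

2528

gcd(2718, 9885) = 3, and 3 | 1029, so solutions exist.
Divide through by 3: 906·m = 343 (mod 3295).
906⁻¹ ≡ 651 (mod 3295).
m ≡ 651·343 ≡ 2528 (mod 3295).
The smallest non-negative solution is m = 2528.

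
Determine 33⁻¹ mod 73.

By the extended Euclidean algorithm:
73 = 2*33 + 7
33 = 4*7 + 5
7 = 1*5 + 2
5 = 2*2 + 1
2 = 2*1 + 0
gcd(33, 73) = 1, so the inverse exists.
Back-substitute for 1:
1 = 1*5 − 2*2
  = −2*7 + 3*5
  = 3*33 − 14*7
  = −14*73 + 31*33
So 33⁻¹ ≡ 31 (mod 73).

31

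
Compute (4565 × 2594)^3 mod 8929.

752

4565 × 2594 = 11841610 ≡ 1756 (mod 8929)
(1756)^3 ≡ 752 (mod 8929)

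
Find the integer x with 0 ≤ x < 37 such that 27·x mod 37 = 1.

37 = 1·27 + 10
27 = 2·10 + 7
10 = 1·7 + 3
7 = 2·3 + 1
3 = 3·1 + 0
gcd(27, 37) = 1, so the inverse exists.
Bézout: 1 = −8·37 + 11·27.
So 27⁻¹ ≡ 11 (mod 37).

11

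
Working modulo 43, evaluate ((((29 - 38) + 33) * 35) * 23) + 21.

29 - 38 = -9 ≡ 34 (mod 43)
34 + 33 = 67 ≡ 24 (mod 43)
24 * 35 = 840 ≡ 23 (mod 43)
23 * 23 = 529 ≡ 13 (mod 43)
13 + 21 = 34

34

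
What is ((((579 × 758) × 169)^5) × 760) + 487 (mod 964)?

723

579 × 758 = 438882 ≡ 262 (mod 964)
262 × 169 = 44278 ≡ 898 (mod 964)
(898)^5 ≡ 788 (mod 964)
788 × 760 = 598880 ≡ 236 (mod 964)
236 + 487 = 723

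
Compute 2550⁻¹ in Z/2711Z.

2189

Run the extended Euclidean algorithm:
2711 = 1·2550 + 161
2550 = 15·161 + 135
161 = 1·135 + 26
135 = 5·26 + 5
26 = 5·5 + 1
5 = 5·1 + 0
gcd(2550, 2711) = 1, so the inverse exists.
Bézout: 1 = 491·2711 − 522·2550.
So 2550⁻¹ ≡ −522 ≡ 2189 (mod 2711).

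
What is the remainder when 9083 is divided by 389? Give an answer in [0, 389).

136

9083 = 23×389 + 136, so 9083 ≡ 136 (mod 389).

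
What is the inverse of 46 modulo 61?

61 = 1*46 + 15
46 = 3*15 + 1
15 = 15*1 + 0
gcd(46, 61) = 1, so the inverse exists.
Back-substitute for 1:
1 = 1*46 − 3*15
  = −3*61 + 4*46
So 46⁻¹ ≡ 4 (mod 61).

4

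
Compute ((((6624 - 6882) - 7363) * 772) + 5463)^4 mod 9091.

6624 - 6882 = -258 ≡ 8833 (mod 9091)
8833 - 7363 = 1470
1470 * 772 = 1134840 ≡ 7556 (mod 9091)
7556 + 5463 = 13019 ≡ 3928 (mod 9091)
(3928)^4 ≡ 5200 (mod 9091)

5200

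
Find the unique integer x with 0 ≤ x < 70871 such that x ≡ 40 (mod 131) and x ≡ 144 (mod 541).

131⁻¹ mod 541: 131·318 ≡ 1 (mod 541), so 131⁻¹ ≡ 318.
x = 40 + 131·((144 − 40)·318 mod 541) = 40 + 131·71 = 9341.

9341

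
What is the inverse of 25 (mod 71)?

54

71 = 2×25 + 21
25 = 1×21 + 4
21 = 5×4 + 1
4 = 4×1 + 0
gcd(25, 71) = 1, so the inverse exists.
Back-substitute for 1:
1 = 1×21 − 5×4
  = −5×25 + 6×21
  = 6×71 − 17×25
So 25⁻¹ ≡ −17 ≡ 54 (mod 71).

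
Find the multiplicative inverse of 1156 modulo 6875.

Apply the Euclidean algorithm and back-substitute:
6875 = 5*1156 + 1095
1156 = 1*1095 + 61
1095 = 17*61 + 58
61 = 1*58 + 3
58 = 19*3 + 1
3 = 3*1 + 0
gcd(1156, 6875) = 1, so the inverse exists.
Back-substitute for 1:
1 = 1*58 − 19*3
  = −19*61 + 20*58
  = 20*1095 − 359*61
  = −359*1156 + 379*1095
  = 379*6875 − 2254*1156
So 1156⁻¹ ≡ −2254 ≡ 4621 (mod 6875).

4621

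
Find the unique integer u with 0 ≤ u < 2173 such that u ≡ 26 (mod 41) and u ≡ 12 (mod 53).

41⁻¹ mod 53: 41·22 ≡ 1 (mod 53), so 41⁻¹ ≡ 22.
u = 26 + 41·((12 − 26)·22 mod 53) = 26 + 41·10 = 436.

436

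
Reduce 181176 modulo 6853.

181176 = 26*6853 + 2998, so 181176 ≡ 2998 (mod 6853).

2998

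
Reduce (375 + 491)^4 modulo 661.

375 + 491 = 866 ≡ 205 (mod 661)
(205)^4 ≡ 504 (mod 661)

504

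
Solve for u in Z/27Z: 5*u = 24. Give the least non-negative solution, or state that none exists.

gcd(5, 27) = 1, so a unique solution mod 27 exists.
5⁻¹ ≡ 11 (mod 27).
u ≡ 11*24 ≡ 21 (mod 27).

21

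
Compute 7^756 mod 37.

Compute successive squares:
756 in binary is 1011110100, i.e. 756 = 512 + 128 + 64 + 32 + 16 + 4.
7^1 ≡ 7 (mod 37)
7^2 ≡ 7^2 = 49 ≡ 12 (mod 37)
7^4 ≡ 12^2 = 144 ≡ 33 (mod 37)
7^8 ≡ 33^2 = 1089 ≡ 16 (mod 37)
7^16 ≡ 16^2 = 256 ≡ 34 (mod 37)
7^32 ≡ 34^2 = 1156 ≡ 9 (mod 37)
7^64 ≡ 9^2 = 81 ≡ 7 (mod 37)
7^128 ≡ 7^2 = 49 ≡ 12 (mod 37)
7^256 ≡ 12^2 = 144 ≡ 33 (mod 37)
7^512 ≡ 33^2 = 1089 ≡ 16 (mod 37)
7^756 = 7^512 × 7^128 × 7^64 × 7^32 × 7^16 × 7^4 ≡ 16 × 12 × 7 × 9 × 34 × 33 (mod 37).
Accumulate the product:
16 × 12 = 192 ≡ 7
7 × 7 = 49 ≡ 12
12 × 9 = 108 ≡ 34
34 × 34 = 1156 ≡ 9
9 × 33 = 297 ≡ 1

1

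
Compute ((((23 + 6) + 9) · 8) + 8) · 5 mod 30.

0

23 + 6 = 29
29 + 9 = 38 ≡ 8 (mod 30)
8 · 8 = 64 ≡ 4 (mod 30)
4 + 8 = 12
12 · 5 = 60 ≡ 0 (mod 30)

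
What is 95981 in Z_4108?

95981 = 23*4108 + 1497, so 95981 ≡ 1497 (mod 4108).

1497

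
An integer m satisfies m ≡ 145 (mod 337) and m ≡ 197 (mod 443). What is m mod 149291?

337⁻¹ mod 443: 337*280 ≡ 1 (mod 443), so 337⁻¹ ≡ 280.
m = 145 + 337*((197 − 145)*280 mod 443) = 145 + 337*384 = 129553.
Check: 129553 mod 337 = 145, 129553 mod 443 = 197. ✓

129553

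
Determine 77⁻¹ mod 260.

260 = 3*77 + 29
77 = 2*29 + 19
29 = 1*19 + 10
19 = 1*10 + 9
10 = 1*9 + 1
9 = 9*1 + 0
gcd(77, 260) = 1, so the inverse exists.
Back-substitute for 1:
1 = 1*10 − 1*9
  = −1*19 + 2*10
  = 2*29 − 3*19
  = −3*77 + 8*29
  = 8*260 − 27*77
So 77⁻¹ ≡ −27 ≡ 233 (mod 260).

233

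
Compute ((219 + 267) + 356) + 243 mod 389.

219 + 267 = 486 ≡ 97 (mod 389)
97 + 356 = 453 ≡ 64 (mod 389)
64 + 243 = 307

307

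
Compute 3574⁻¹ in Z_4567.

1136

By the extended Euclidean algorithm:
4567 = 1·3574 + 993
3574 = 3·993 + 595
993 = 1·595 + 398
595 = 1·398 + 197
398 = 2·197 + 4
197 = 49·4 + 1
4 = 4·1 + 0
gcd(3574, 4567) = 1, so the inverse exists.
Back-substitute for 1:
1 = 1·197 − 49·4
  = −49·398 + 99·197
  = 99·595 − 148·398
  = −148·993 + 247·595
  = 247·3574 − 889·993
  = −889·4567 + 1136·3574
So 3574⁻¹ ≡ 1136 (mod 4567).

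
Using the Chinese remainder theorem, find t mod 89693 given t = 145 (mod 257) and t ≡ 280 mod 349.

257⁻¹ mod 349: 257*110 ≡ 1 (mod 349), so 257⁻¹ ≡ 110.
t = 145 + 257*((280 − 145)*110 mod 349) = 145 + 257*192 = 49489.
Check: 49489 mod 257 = 145, 49489 mod 349 = 280. ✓

49489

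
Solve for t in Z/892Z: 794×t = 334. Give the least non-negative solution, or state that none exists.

33

gcd(794, 892) = 2, and 2 | 334, so solutions exist.
Divide through by 2: 397×t ≡ 167 (mod 446).
397⁻¹ ≡ 91 (mod 446).
t ≡ 91×167 ≡ 33 (mod 446).
The smallest non-negative solution is t = 33.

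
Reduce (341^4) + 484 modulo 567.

332

(341)^4 ≡ 415 (mod 567)
415 + 484 = 899 ≡ 332 (mod 567)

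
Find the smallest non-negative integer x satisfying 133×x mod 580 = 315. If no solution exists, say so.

gcd(133, 580) = 1, so a unique solution mod 580 exists.
133⁻¹ ≡ 157 (mod 580).
x ≡ 157×315 ≡ 155 (mod 580).

155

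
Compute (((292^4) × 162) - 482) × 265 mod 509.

(292)^4 ≡ 424 (mod 509)
424 × 162 = 68688 ≡ 482 (mod 509)
482 - 482 = 0
0 × 265 = 0

0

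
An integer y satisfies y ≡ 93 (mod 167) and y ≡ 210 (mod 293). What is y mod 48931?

167⁻¹ mod 293: 167*193 ≡ 1 (mod 293), so 167⁻¹ ≡ 193.
y = 93 + 167*((210 − 93)*193 mod 293) = 93 + 167*20 = 3433.
Check: 3433 mod 167 = 93, 3433 mod 293 = 210. ✓

3433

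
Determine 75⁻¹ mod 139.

76

By the extended Euclidean algorithm:
139 = 1·75 + 64
75 = 1·64 + 11
64 = 5·11 + 9
11 = 1·9 + 2
9 = 4·2 + 1
2 = 2·1 + 0
gcd(75, 139) = 1, so the inverse exists.
Back-substitute for 1:
1 = 1·9 − 4·2
  = −4·11 + 5·9
  = 5·64 − 29·11
  = −29·75 + 34·64
  = 34·139 − 63·75
So 75⁻¹ ≡ −63 ≡ 76 (mod 139).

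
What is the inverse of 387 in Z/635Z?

Run the extended Euclidean algorithm:
635 = 1×387 + 248
387 = 1×248 + 139
248 = 1×139 + 109
139 = 1×109 + 30
109 = 3×30 + 19
30 = 1×19 + 11
19 = 1×11 + 8
11 = 1×8 + 3
8 = 2×3 + 2
3 = 1×2 + 1
2 = 2×1 + 0
gcd(387, 635) = 1, so the inverse exists.
Back-substitute for 1:
1 = 1×3 − 1×2
  = −1×8 + 3×3
  = 3×11 − 4×8
  = −4×19 + 7×11
  = 7×30 − 11×19
  = −11×109 + 40×30
  = 40×139 − 51×109
  = −51×248 + 91×139
  = 91×387 − 142×248
  = −142×635 + 233×387
So 387⁻¹ ≡ 233 (mod 635).

233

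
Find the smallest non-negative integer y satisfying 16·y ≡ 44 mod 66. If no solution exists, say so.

11

gcd(16, 66) = 2, and 2 | 44, so solutions exist.
Divide through by 2: 8·y = 22 (mod 33).
8⁻¹ ≡ 29 (mod 33).
y ≡ 29·22 ≡ 11 (mod 33).
The smallest non-negative solution is y = 11.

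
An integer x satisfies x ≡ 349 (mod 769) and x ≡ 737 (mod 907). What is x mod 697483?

473284

769⁻¹ mod 907: 769*46 ≡ 1 (mod 907), so 769⁻¹ ≡ 46.
x = 349 + 769*((737 − 349)*46 mod 907) = 349 + 769*615 = 473284.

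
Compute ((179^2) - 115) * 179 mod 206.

(179)^2 ≡ 111 (mod 206)
111 - 115 = -4 ≡ 202 (mod 206)
202 * 179 = 36158 ≡ 108 (mod 206)

108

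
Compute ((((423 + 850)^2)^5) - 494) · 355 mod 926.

69

423 + 850 = 1273 ≡ 347 (mod 926)
(347)^2 ≡ 29 (mod 926)
(29)^5 ≡ 249 (mod 926)
249 - 494 = -245 ≡ 681 (mod 926)
681 · 355 = 241755 ≡ 69 (mod 926)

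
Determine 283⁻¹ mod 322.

By the extended Euclidean algorithm:
322 = 1·283 + 39
283 = 7·39 + 10
39 = 3·10 + 9
10 = 1·9 + 1
9 = 9·1 + 0
gcd(283, 322) = 1, so the inverse exists.
Bézout: 1 = −29·322 + 33·283.
So 283⁻¹ ≡ 33 (mod 322).

33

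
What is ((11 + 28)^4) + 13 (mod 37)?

29

11 + 28 = 39 ≡ 2 (mod 37)
(2)^4 ≡ 16 (mod 37)
16 + 13 = 29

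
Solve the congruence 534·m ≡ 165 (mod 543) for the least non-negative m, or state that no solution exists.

gcd(534, 543) = 3, and 3 | 165, so solutions exist.
Divide through by 3: 178·m mod 181 = 55.
178⁻¹ ≡ 60 (mod 181).
m ≡ 60·55 ≡ 42 (mod 181).
The smallest non-negative solution is m = 42.

42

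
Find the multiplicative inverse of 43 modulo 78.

By the extended Euclidean algorithm:
78 = 1·43 + 35
43 = 1·35 + 8
35 = 4·8 + 3
8 = 2·3 + 2
3 = 1·2 + 1
2 = 2·1 + 0
gcd(43, 78) = 1, so the inverse exists.
Back-substitute for 1:
1 = 1·3 − 1·2
  = −1·8 + 3·3
  = 3·35 − 13·8
  = −13·43 + 16·35
  = 16·78 − 29·43
So 43⁻¹ ≡ −29 ≡ 49 (mod 78).

49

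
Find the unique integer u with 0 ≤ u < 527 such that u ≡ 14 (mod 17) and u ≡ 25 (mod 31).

490

17⁻¹ mod 31: 17*11 ≡ 1 (mod 31), so 17⁻¹ ≡ 11.
u = 14 + 17*((25 − 14)*11 mod 31) = 14 + 17*28 = 490.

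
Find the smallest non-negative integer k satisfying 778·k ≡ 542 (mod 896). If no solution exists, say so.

gcd(778, 896) = 2, and 2 | 542, so solutions exist.
Divide through by 2: 389·k mod 448 = 271.
389⁻¹ ≡ 205 (mod 448).
k ≡ 205·271 ≡ 3 (mod 448).
The smallest non-negative solution is k = 3.

3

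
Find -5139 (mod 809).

524

-5139 = -7·809 + 524, so -5139 ≡ 524 (mod 809).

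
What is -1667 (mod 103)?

-1667 = -17×103 + 84, so -1667 ≡ 84 (mod 103).

84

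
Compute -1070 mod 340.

290

-1070 = -4*340 + 290, so -1070 ≡ 290 (mod 340).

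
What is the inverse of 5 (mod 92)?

Run the extended Euclidean algorithm:
92 = 18×5 + 2
5 = 2×2 + 1
2 = 2×1 + 0
gcd(5, 92) = 1, so the inverse exists.
Bézout: 1 = −2×92 + 37×5.
So 5⁻¹ ≡ 37 (mod 92).

37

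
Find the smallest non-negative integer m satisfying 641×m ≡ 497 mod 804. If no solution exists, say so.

gcd(641, 804) = 1, so a unique solution mod 804 exists.
641⁻¹ ≡ 365 (mod 804).
m ≡ 365×497 ≡ 505 (mod 804).

505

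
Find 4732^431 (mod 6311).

431 in binary is 110101111, i.e. 431 = 256 + 128 + 32 + 8 + 4 + 2 + 1.
4732^1 ≡ 4732 (mod 6311)
4732^2 ≡ 4732^2 = 22391824 ≡ 396 (mod 6311)
4732^4 ≡ 396^2 = 156816 ≡ 5352 (mod 6311)
4732^8 ≡ 5352^2 = 28643904 ≡ 4586 (mod 6311)
4732^16 ≡ 4586^2 = 21031396 ≡ 3144 (mod 6311)
4732^32 ≡ 3144^2 = 9884736 ≡ 1710 (mod 6311)
4732^64 ≡ 1710^2 = 2924100 ≡ 2107 (mod 6311)
4732^128 ≡ 2107^2 = 4439449 ≡ 2816 (mod 6311)
4732^256 ≡ 2816^2 = 7929856 ≡ 3240 (mod 6311)
4732^431 = 4732^256 * 4732^128 * 4732^32 * 4732^8 * 4732^4 * 4732^2 * 4732^1 ≡ 3240 * 2816 * 1710 * 4586 * 5352 * 396 * 4732 (mod 6311).
Accumulate the product:
3240 * 2816 = 9123840 ≡ 4445
4445 * 1710 = 7600950 ≡ 2506
2506 * 4586 = 11492516 ≡ 185
185 * 5352 = 990120 ≡ 5604
5604 * 396 = 2219184 ≡ 4023
4023 * 4732 = 19036836 ≡ 2860

2860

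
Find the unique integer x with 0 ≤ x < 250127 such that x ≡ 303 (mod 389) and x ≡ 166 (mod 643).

389⁻¹ mod 643: 389×362 ≡ 1 (mod 643), so 389⁻¹ ≡ 362.
x = 303 + 389×((166 − 303)×362 mod 643) = 303 + 389×560 = 218143.

218143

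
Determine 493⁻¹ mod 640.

640 = 1×493 + 147
493 = 3×147 + 52
147 = 2×52 + 43
52 = 1×43 + 9
43 = 4×9 + 7
9 = 1×7 + 2
7 = 3×2 + 1
2 = 2×1 + 0
gcd(493, 640) = 1, so the inverse exists.
Bézout: 1 = 218×640 − 283×493.
So 493⁻¹ ≡ −283 ≡ 357 (mod 640).

357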